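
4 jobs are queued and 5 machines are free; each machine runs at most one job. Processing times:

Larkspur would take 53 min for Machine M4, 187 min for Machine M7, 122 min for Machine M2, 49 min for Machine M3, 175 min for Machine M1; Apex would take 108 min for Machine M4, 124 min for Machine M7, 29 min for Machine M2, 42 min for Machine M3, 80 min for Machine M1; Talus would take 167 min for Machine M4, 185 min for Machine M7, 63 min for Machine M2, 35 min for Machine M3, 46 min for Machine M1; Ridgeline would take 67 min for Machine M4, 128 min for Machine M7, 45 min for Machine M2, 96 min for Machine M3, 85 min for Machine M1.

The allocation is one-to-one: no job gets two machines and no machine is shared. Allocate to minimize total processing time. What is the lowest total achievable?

Optimal: Larkspur→Machine M4 (53 min), Apex→Machine M3 (42 min), Talus→Machine M1 (46 min), Ridgeline→Machine M2 (45 min) — total 53+42+46+45 = 186 min.
Row-greedy (each job in turn takes its cheapest remaining machine) gives 191 min, worse by 5.
Swapping Apex↔Talus (Apex→Machine M1 80 min, Talus→Machine M3 35 min) adds 27.
No other one-to-one assignment undercuts 186 min.

Min total: 186 min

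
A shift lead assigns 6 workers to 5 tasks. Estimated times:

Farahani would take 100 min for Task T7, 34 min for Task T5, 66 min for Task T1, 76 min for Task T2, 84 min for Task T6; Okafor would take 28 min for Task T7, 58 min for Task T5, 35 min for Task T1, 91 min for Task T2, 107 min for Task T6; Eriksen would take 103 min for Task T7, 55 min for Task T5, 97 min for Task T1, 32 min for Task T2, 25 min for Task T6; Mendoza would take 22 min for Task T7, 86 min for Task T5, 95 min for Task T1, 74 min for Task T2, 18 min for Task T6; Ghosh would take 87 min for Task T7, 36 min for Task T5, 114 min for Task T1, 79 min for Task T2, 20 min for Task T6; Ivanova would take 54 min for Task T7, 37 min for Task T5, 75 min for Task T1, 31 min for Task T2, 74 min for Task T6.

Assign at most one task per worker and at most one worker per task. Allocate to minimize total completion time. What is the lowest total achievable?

This is a one-to-one assignment (minimum-cost bipartite matching).
Optimal: Mendoza→Task T7 (22 min), Farahani→Task T5 (34 min), Okafor→Task T1 (35 min), Ivanova→Task T2 (31 min), Ghosh→Task T6 (20 min) — total 22+34+35+31+20 = 142 min.
Next-best assignment: Mendoza→Task T7, Farahani→Task T5, Okafor→Task T1, Eriksen→Task T2, Ghosh→Task T6 = 143 min.

Min total: 142 min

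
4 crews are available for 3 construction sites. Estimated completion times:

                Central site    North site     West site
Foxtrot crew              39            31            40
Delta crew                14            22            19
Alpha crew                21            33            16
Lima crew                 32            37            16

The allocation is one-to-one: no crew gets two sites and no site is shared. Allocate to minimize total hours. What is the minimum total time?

Min total: 59 hours

This is a one-to-one assignment (minimum-cost bipartite matching).
Optimal: Alpha crew→Central site (21 hours), Delta crew→North site (22 hours), Lima crew→West site (16 hours) — total 21+22+16 = 59 hours.
Row-greedy (each crew in turn takes its cheapest remaining site) gives 61 hours, worse by 2.
No other one-to-one assignment undercuts 59 hours.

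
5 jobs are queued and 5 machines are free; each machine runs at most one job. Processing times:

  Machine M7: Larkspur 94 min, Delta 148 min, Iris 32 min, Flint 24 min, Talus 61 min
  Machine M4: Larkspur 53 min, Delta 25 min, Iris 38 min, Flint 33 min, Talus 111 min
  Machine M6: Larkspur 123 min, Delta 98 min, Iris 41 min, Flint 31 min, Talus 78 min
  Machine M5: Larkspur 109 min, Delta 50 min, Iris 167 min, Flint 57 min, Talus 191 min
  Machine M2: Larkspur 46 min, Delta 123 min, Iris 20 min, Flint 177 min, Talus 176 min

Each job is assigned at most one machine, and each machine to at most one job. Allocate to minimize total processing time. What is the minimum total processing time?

Optimal: Larkspur→Machine M4 (53 min), Delta→Machine M5 (50 min), Iris→Machine M2 (20 min), Flint→Machine M6 (31 min), Talus→Machine M7 (61 min) — total 53+50+20+31+61 = 215 min.
Min-entry greedy (repeatedly take the single cheapest remaining cell) gives 256 min, worse by 41.
Every other assignment is strictly worse.

Min total: 215 min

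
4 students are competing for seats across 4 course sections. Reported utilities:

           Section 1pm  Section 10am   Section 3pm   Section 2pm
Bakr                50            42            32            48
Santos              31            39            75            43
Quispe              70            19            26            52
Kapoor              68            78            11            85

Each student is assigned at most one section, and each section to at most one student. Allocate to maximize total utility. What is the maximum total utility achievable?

Optimal: Bakr→Section 10am (42 points), Santos→Section 3pm (75 points), Quispe→Section 1pm (70 points), Kapoor→Section 2pm (85 points) — total 42+75+70+85 = 272 points.
Column-greedy (each section in turn goes to its best remaining student) gives 271 points, worse by 1.

Max total: 272 points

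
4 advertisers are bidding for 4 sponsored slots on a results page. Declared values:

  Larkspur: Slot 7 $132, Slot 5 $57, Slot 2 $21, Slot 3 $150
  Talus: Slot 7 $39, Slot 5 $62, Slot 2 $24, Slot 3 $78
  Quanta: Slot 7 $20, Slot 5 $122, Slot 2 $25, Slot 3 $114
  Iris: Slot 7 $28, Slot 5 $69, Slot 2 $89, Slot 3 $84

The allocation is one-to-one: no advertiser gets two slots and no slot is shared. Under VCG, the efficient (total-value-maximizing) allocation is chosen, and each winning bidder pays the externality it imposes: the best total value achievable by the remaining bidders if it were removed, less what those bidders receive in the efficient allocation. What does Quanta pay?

Efficient allocation: Larkspur→Slot 7 ($132), Talus→Slot 3 ($78), Quanta→Slot 5 ($122), Iris→Slot 2 ($89); total welfare W = $421.
Quanta receives Slot 5 at value $122, so the others get W − 122 = $299.
Without Quanta: best allocation of the remaining 3 bidders over all 4 slots is Larkspur→Slot 3 ($150), Talus→Slot 5 ($62), Iris→Slot 2 ($89), total $301.
VCG payment = (others' best without Quanta) − (others' welfare with Quanta) = 301 − 299 = $2.

Quanta pays $2.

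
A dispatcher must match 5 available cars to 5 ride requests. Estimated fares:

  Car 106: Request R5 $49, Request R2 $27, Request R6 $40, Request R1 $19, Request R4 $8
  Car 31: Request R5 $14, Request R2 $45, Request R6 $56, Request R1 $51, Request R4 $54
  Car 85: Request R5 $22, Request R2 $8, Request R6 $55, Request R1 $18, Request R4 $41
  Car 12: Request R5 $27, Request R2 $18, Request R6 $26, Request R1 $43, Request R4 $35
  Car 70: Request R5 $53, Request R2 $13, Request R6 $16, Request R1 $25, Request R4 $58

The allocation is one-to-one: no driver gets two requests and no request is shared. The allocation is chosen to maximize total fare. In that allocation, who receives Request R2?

Optimal: Car 106→Request R5 ($49), Car 31→Request R2 ($45), Car 85→Request R6 ($55), Car 12→Request R1 ($43), Car 70→Request R4 ($58) — total 49+45+55+43+58 = $250.
Row-greedy (each driver in turn takes its best remaining request) gives $202, worse by 48.
Car 31's own top request is Request R6 ($56), but forcing Car 31→Request R6 and reassigning the rest optimally gives only $220 — worse by 30.

Car 31 receives Request R2.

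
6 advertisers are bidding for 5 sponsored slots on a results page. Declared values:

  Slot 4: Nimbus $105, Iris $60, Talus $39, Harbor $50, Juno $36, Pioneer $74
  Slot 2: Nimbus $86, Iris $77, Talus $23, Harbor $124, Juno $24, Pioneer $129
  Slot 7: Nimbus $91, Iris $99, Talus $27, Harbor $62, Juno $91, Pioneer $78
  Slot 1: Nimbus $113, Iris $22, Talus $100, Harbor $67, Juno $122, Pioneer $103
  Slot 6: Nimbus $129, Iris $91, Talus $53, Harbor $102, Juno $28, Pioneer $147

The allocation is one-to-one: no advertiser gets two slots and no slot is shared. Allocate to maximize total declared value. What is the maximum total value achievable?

Max total: $597

Optimal: Nimbus→Slot 4 ($105), Harbor→Slot 2 ($124), Iris→Slot 7 ($99), Juno→Slot 1 ($122), Pioneer→Slot 6 ($147) — total 105+124+99+122+147 = $597.
Row-greedy (each advertiser in turn takes its best remaining slot) gives $488, worse by 109.
Swapping Harbor↔Pioneer (Harbor→Slot 6 $102, Pioneer→Slot 2 $129) loses 40.
Every other assignment is strictly worse.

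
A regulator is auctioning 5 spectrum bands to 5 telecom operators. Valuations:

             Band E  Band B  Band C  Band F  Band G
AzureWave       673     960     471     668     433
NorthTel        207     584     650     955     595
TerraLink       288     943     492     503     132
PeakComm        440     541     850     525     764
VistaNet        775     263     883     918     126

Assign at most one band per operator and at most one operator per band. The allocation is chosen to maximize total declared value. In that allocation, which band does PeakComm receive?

PeakComm receives Band G.

This is the linear assignment problem.
Optimal: AzureWave→Band E ($673M), NorthTel→Band F ($955M), TerraLink→Band B ($943M), PeakComm→Band G ($764M), VistaNet→Band C ($883M) — total 673+955+943+764+883 = $4218M.
Column-greedy (each band in turn goes to its best remaining operator) gives $3672M, worse by 546.
PeakComm's own top band is Band C ($850M), but forcing PeakComm→Band C and reassigning the rest optimally gives only $3979M — worse by 239.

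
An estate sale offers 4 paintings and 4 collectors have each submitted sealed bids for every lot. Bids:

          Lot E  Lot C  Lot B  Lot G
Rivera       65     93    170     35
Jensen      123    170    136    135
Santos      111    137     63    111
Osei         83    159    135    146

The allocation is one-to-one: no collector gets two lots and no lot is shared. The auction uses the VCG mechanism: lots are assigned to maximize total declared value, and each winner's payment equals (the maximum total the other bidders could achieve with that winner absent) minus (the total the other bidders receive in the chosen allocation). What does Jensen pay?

Efficient allocation: Rivera→Lot B ($170), Jensen→Lot C ($170), Santos→Lot E ($111), Osei→Lot G ($146); total welfare W = $597.
Jensen receives Lot C at value $170, so the others get W − 170 = $427.
Without Jensen: best allocation of the remaining 3 bidders over all 4 lots is Rivera→Lot B ($170), Santos→Lot C ($137), Osei→Lot G ($146), total $453.
VCG payment = (others' best without Jensen) − (others' welfare with Jensen) = 453 − 427 = $26.

Jensen pays $26.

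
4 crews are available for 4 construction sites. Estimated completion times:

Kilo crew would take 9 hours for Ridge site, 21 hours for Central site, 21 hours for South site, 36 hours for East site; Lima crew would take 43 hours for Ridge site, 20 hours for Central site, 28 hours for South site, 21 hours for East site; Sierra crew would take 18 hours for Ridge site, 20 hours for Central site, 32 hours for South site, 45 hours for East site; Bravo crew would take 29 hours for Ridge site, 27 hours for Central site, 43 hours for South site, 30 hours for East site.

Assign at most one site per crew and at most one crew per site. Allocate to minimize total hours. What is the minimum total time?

Minimum total: 87 hours

Treat this as an assignment problem: match each crew to one site.
Optimal: Kilo crew→Ridge site (9 hours), Lima crew→South site (28 hours), Sierra crew→Central site (20 hours), Bravo crew→East site (30 hours) — total 9+28+20+30 = 87 hours.
Row-greedy (each crew in turn takes its cheapest remaining site) gives 91 hours, worse by 4.
Swapping Bravo crew↔Lima crew (Bravo crew→South site 43 hours, Lima crew→East site 21 hours) adds 6.
No other one-to-one assignment undercuts 87 hours.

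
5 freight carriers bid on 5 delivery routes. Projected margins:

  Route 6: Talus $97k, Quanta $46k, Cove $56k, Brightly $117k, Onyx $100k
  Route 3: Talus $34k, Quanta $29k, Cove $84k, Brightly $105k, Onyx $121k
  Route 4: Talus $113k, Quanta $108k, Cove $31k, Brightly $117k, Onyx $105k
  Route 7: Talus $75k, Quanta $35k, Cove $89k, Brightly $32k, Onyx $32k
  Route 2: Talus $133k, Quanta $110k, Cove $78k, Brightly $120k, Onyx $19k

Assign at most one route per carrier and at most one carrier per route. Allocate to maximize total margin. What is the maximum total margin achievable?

Maximum total: $568k

Treat this as an assignment problem: match each carrier to one route.
Optimal: Talus→Route 2 ($133k), Quanta→Route 4 ($108k), Cove→Route 7 ($89k), Brightly→Route 6 ($117k), Onyx→Route 3 ($121k) — total 133+108+89+117+121 = $568k.
Column-greedy (each route in turn goes to its best remaining carrier) gives $550k, worse by 18.
Next-best assignment: Talus→Route 4, Quanta→Route 2, Cove→Route 7, Brightly→Route 6, Onyx→Route 3 = $550k.
Checked against all permutations: $568k is optimal.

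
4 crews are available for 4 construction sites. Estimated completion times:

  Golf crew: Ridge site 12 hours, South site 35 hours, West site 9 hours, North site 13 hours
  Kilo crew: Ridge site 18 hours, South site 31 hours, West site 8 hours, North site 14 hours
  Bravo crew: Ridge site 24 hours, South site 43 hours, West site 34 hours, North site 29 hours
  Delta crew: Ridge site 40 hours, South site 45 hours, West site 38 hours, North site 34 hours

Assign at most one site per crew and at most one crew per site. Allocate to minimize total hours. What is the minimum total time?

Minimum total: 90 hours

Optimal: Golf crew→North site (13 hours), Kilo crew→West site (8 hours), Bravo crew→Ridge site (24 hours), Delta crew→South site (45 hours) — total 13+8+24+45 = 90 hours.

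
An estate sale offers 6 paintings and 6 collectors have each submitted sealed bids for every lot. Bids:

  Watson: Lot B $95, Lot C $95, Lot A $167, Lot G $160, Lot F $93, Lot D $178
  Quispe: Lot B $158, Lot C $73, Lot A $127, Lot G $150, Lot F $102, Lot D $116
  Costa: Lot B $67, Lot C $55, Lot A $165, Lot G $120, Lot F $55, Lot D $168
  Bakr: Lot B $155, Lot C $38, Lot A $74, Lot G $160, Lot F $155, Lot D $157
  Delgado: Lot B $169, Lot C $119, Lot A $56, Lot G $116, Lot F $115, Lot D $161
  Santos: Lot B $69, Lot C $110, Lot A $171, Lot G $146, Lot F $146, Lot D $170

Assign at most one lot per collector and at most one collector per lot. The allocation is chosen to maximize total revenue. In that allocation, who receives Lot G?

Optimal: Watson→Lot G ($160), Quispe→Lot B ($158), Costa→Lot D ($168), Bakr→Lot F ($155), Delgado→Lot C ($119), Santos→Lot A ($171) — total 160+158+168+155+119+171 = $931.
Max-entry greedy (repeatedly take the single best remaining cell) gives $835, worse by 96.
Next-best assignment: Watson→Lot G, Quispe→Lot B, Costa→Lot A, Bakr→Lot F, Delgado→Lot C, Santos→Lot D = $927.
Swapping Bakr↔Santos (Bakr→Lot A $74, Santos→Lot F $146) loses 106.
Watson's own top lot is Lot D ($178), but forcing Watson→Lot D and reassigning the rest optimally gives only $927 — worse by 4.

Watson receives Lot G.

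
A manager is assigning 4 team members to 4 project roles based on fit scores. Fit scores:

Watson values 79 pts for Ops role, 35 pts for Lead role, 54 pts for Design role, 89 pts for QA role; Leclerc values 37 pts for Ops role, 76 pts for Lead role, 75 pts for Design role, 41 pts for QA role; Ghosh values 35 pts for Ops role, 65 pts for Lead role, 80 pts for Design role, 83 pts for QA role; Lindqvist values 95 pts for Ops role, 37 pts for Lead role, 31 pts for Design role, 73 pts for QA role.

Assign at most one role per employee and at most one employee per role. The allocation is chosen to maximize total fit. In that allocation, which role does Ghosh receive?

Ghosh receives Design role.

Optimal: Watson→QA role (89 pts), Leclerc→Lead role (76 pts), Ghosh→Design role (80 pts), Lindqvist→Ops role (95 pts) — total 89+76+80+95 = 340 pts.
Swapping Leclerc↔Watson (Leclerc→QA role 41 pts, Watson→Lead role 35 pts) loses 89.
No other one-to-one assignment exceeds 340 pts.
Ghosh's own top role is QA role (83 pts), but forcing Ghosh→QA role and reassigning the rest optimally gives only 308 pts — worse by 32.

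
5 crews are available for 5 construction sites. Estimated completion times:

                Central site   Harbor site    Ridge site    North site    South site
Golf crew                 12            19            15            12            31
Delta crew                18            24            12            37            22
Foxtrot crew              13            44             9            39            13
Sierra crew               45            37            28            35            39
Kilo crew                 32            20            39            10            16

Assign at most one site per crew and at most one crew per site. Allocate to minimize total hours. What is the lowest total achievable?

Min total: 84 hours

Optimal: Golf crew→Central site (12 hours), Delta crew→Ridge site (12 hours), Foxtrot crew→South site (13 hours), Sierra crew→Harbor site (37 hours), Kilo crew→North site (10 hours) — total 12+12+13+37+10 = 84 hours.
Column-greedy (each site in turn goes to its cheapest remaining crew) gives 98 hours, worse by 14.
Next-best assignment: Golf crew→Central site, Delta crew→Harbor site, Foxtrot crew→South site, Sierra crew→Ridge site, Kilo crew→North site = 87 hours.
No other one-to-one assignment undercuts 84 hours.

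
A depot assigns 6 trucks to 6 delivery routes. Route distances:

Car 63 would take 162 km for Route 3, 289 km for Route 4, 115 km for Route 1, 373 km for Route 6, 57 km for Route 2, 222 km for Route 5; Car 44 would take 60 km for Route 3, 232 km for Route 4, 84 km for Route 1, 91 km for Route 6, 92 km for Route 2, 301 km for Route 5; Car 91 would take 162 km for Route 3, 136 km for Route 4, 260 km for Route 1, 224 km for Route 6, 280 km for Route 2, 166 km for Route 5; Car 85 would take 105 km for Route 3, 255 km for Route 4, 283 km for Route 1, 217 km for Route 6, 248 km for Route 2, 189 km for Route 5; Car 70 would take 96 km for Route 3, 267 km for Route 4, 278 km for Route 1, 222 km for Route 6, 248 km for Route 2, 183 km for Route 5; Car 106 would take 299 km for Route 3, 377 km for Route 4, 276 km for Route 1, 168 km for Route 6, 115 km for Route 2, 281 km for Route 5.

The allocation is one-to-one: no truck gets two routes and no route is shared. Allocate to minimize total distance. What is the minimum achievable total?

Min total: 730 km

Treat this as an assignment problem: match each truck to one route.
Optimal: Car 63→Route 2 (57 km), Car 44→Route 1 (84 km), Car 91→Route 4 (136 km), Car 85→Route 5 (189 km), Car 70→Route 3 (96 km), Car 106→Route 6 (168 km) — total 57+84+136+189+96+168 = 730 km.
Row-greedy (each truck in turn takes its cheapest remaining route) gives 940 km, worse by 210.
Next-best assignment: Car 63→Route 2, Car 44→Route 1, Car 91→Route 4, Car 85→Route 3, Car 70→Route 5, Car 106→Route 6 = 733 km.
Checked against all permutations: 730 km is optimal.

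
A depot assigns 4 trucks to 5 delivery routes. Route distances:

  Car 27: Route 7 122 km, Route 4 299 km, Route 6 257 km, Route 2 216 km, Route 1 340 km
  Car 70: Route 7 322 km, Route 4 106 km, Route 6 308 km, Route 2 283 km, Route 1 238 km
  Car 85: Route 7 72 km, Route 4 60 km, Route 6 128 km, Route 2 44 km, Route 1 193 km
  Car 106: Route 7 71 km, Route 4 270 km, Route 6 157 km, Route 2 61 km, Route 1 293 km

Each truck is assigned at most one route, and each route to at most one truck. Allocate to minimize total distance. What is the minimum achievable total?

Optimal: Car 27→Route 7 (122 km), Car 70→Route 4 (106 km), Car 85→Route 6 (128 km), Car 106→Route 2 (61 km) — total 122+106+128+61 = 417 km.
Min-entry greedy (repeatedly take the single cheapest remaining cell) gives 478 km, worse by 61.
Swapping Car 85↔Car 70 (Car 85→Route 4 60 km, Car 70→Route 6 308 km) adds 134.

Minimum total: 417 km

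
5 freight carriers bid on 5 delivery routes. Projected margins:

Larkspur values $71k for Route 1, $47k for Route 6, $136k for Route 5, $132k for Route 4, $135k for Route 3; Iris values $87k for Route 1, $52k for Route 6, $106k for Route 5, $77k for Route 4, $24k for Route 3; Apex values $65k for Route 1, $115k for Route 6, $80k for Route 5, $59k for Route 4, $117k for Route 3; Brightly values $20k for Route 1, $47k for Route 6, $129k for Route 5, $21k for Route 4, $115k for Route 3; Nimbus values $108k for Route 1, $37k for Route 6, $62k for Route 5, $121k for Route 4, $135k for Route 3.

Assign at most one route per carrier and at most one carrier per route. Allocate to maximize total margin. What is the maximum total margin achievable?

Max total: $598k

Optimal: Larkspur→Route 4 ($132k), Iris→Route 1 ($87k), Apex→Route 6 ($115k), Brightly→Route 5 ($129k), Nimbus→Route 3 ($135k) — total 132+87+115+129+135 = $598k.
Row-greedy (each carrier in turn takes its best remaining route) gives $508k, worse by 90.
Next-best assignment: Larkspur→Route 3, Iris→Route 1, Apex→Route 6, Brightly→Route 5, Nimbus→Route 4 = $587k.
Checked against all permutations: $598k is optimal.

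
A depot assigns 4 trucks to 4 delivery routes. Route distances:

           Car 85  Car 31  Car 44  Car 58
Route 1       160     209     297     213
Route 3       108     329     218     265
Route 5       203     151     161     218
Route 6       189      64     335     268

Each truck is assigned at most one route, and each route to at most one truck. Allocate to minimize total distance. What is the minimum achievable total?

Minimum total: 546 km

Optimal: Car 85→Route 3 (108 km), Car 31→Route 6 (64 km), Car 44→Route 5 (161 km), Car 58→Route 1 (213 km) — total 108+64+161+213 = 546 km.
Column-greedy (each route in turn goes to its cheapest remaining truck) gives 797 km, worse by 251.
Swapping Car 31↔Car 44 (Car 31→Route 5 151 km, Car 44→Route 6 335 km) adds 261.
Every other assignment is strictly worse.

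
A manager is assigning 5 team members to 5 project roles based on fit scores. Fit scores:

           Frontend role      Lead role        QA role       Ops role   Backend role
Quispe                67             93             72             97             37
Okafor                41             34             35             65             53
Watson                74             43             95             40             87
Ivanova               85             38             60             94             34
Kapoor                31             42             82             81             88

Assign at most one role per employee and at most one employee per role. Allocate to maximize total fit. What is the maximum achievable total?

Optimal: Quispe→Lead role (93 pts), Okafor→Ops role (65 pts), Watson→QA role (95 pts), Ivanova→Frontend role (85 pts), Kapoor→Backend role (88 pts) — total 93+65+95+85+88 = 426 pts.
Column-greedy (each role in turn goes to its best remaining employee) gives 407 pts, worse by 19.
Next-best assignment: Quispe→Lead role, Okafor→Ops role, Watson→Backend role, Ivanova→Frontend role, Kapoor→QA role = 412 pts.

Max total: 426 pts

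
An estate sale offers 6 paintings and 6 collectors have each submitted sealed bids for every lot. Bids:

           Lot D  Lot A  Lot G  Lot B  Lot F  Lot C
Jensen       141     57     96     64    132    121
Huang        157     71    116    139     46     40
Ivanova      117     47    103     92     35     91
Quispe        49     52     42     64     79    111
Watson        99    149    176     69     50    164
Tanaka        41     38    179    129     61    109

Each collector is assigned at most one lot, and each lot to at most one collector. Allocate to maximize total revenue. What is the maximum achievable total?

Max total: $827

Optimal: Jensen→Lot F ($132), Huang→Lot B ($139), Ivanova→Lot D ($117), Quispe→Lot C ($111), Watson→Lot A ($149), Tanaka→Lot G ($179) — total 132+139+117+111+149+179 = $827.
Max-entry greedy (repeatedly take the single best remaining cell) gives $776, worse by 51.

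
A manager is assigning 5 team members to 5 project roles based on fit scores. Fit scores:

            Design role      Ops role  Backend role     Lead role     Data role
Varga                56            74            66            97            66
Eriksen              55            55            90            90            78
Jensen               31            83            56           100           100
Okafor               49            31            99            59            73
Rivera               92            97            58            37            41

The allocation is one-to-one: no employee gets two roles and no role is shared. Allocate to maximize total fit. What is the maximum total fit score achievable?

Treat this as an assignment problem: match each employee to one role.
Optimal: Varga→Ops role (74 pts), Eriksen→Lead role (90 pts), Jensen→Data role (100 pts), Okafor→Backend role (99 pts), Rivera→Design role (92 pts) — total 74+90+100+99+92 = 455 pts.
Column-greedy (each role in turn goes to its best remaining employee) gives 449 pts, worse by 6.
Next-best assignment: Varga→Lead role, Eriksen→Data role, Jensen→Ops role, Okafor→Backend role, Rivera→Design role = 449 pts.
Swapping Rivera↔Jensen (Rivera→Data role 41 pts, Jensen→Design role 31 pts) loses 120.

Maximum total: 455 pts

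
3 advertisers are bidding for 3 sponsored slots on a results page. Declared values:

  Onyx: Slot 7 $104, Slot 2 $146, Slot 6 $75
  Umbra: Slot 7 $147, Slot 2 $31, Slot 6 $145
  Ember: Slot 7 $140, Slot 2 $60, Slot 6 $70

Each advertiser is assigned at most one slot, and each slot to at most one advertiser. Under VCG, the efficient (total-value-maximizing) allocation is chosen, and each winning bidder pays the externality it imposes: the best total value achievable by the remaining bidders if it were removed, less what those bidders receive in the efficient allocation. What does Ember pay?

Efficient allocation: Onyx→Slot 2 ($146), Umbra→Slot 6 ($145), Ember→Slot 7 ($140); total welfare W = $431.
Ember receives Slot 7 at value $140, so the others get W − 140 = $291.
Without Ember: best allocation of the remaining 2 bidders over all 3 slots is Onyx→Slot 2 ($146), Umbra→Slot 7 ($147), total $293.
VCG payment = (others' best without Ember) − (others' welfare with Ember) = 293 − 291 = $2.

Ember pays $2.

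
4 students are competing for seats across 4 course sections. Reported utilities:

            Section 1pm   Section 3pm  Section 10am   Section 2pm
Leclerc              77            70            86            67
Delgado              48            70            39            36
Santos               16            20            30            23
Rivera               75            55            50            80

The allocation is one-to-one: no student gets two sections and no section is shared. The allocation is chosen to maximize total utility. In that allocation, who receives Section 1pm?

Optimal: Leclerc→Section 1pm (77 points), Delgado→Section 3pm (70 points), Santos→Section 10am (30 points), Rivera→Section 2pm (80 points) — total 77+70+30+80 = 257 points.
Swapping Santos↔Rivera (Santos→Section 2pm 23 points, Rivera→Section 10am 50 points) loses 37.
Leclerc's own top section is Section 10am (86 points), but forcing Leclerc→Section 10am and reassigning the rest optimally gives only 254 points — worse by 3.

Leclerc receives Section 1pm.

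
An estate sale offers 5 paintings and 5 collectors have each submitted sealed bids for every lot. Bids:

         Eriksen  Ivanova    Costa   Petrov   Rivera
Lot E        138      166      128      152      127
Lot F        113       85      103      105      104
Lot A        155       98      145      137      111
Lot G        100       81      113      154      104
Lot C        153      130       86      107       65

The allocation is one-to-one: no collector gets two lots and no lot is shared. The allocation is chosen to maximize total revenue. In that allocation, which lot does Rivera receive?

Treat this as an assignment problem: match each collector to one lot.
Optimal: Eriksen→Lot C ($153), Ivanova→Lot E ($166), Costa→Lot A ($145), Petrov→Lot G ($154), Rivera→Lot F ($104) — total 153+166+145+154+104 = $722.
Column-greedy (each lot in turn goes to its best remaining collector) gives $643, worse by 79.
Next-best assignment: Eriksen→Lot C, Ivanova→Lot E, Costa→Lot F, Petrov→Lot G, Rivera→Lot A = $687.
Rivera's own top lot is Lot E ($127), but forcing Rivera→Lot E and reassigning the rest optimally gives only $669 — worse by 53.

Rivera receives Lot F.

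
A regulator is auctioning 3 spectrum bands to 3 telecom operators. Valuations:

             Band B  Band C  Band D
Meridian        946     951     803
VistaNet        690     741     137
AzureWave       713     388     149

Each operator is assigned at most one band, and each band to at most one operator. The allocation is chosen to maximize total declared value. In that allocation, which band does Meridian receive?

Optimal: Meridian→Band D ($803M), VistaNet→Band C ($741M), AzureWave→Band B ($713M) — total 803+741+713 = $2257M.
Max-entry greedy (repeatedly take the single best remaining cell) gives $1801M, worse by 456.
Meridian's own top band is Band C ($951M), but forcing Meridian→Band C and reassigning the rest optimally gives only $1801M — worse by 456.

Meridian receives Band D.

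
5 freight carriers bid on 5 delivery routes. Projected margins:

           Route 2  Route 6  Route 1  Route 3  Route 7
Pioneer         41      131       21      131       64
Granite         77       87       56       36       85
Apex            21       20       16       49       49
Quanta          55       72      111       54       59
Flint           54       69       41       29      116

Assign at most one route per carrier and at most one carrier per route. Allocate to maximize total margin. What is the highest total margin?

Optimal: Pioneer→Route 6 ($131k), Granite→Route 2 ($77k), Apex→Route 3 ($49k), Quanta→Route 1 ($111k), Flint→Route 7 ($116k) — total 131+77+49+111+116 = $484k.
Row-greedy (each carrier in turn takes its best remaining route) gives $430k, worse by 54.
No other one-to-one assignment exceeds $484k.

Max total: $484k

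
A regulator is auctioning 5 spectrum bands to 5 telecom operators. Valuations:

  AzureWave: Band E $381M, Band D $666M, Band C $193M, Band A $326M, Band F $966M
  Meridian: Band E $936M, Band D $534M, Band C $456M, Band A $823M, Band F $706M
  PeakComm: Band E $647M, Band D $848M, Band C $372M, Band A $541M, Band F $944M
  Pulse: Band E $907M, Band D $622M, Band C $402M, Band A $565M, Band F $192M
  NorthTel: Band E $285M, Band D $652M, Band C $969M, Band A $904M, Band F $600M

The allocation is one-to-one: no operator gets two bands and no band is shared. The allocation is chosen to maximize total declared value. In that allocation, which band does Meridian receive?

Meridian receives Band A.

Treat this as an assignment problem: match each operator to one band.
Optimal: AzureWave→Band F ($966M), Meridian→Band A ($823M), PeakComm→Band D ($848M), Pulse→Band E ($907M), NorthTel→Band C ($969M) — total 966+823+848+907+969 = $4513M.
Next-best assignment: AzureWave→Band D, Meridian→Band A, PeakComm→Band F, Pulse→Band E, NorthTel→Band C = $4309M.
Every other assignment is strictly worse.
Meridian's own top band is Band E ($936M), but forcing Meridian→Band E and reassigning the rest optimally gives only $4284M — worse by 229.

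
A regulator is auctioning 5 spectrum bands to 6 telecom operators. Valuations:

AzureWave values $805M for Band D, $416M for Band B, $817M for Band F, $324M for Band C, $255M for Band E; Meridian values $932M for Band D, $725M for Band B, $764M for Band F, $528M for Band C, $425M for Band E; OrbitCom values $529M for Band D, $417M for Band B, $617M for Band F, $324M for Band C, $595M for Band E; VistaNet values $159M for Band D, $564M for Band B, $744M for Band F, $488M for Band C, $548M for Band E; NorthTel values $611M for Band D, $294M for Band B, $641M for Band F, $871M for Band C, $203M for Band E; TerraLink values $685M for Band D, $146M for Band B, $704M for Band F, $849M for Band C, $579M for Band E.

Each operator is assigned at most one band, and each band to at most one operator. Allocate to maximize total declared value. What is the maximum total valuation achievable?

Maximum total: $3779M

Treat this as an assignment problem: match each operator to one band.
Optimal: Meridian→Band D ($932M), VistaNet→Band B ($564M), AzureWave→Band F ($817M), NorthTel→Band C ($871M), OrbitCom→Band E ($595M) — total 932+564+817+871+595 = $3779M.
No other one-to-one assignment exceeds $3779M.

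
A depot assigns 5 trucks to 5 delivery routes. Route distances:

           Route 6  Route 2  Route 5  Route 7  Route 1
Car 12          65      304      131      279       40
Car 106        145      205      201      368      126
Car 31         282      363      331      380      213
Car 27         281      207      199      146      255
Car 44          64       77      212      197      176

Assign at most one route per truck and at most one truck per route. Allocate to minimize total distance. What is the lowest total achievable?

Optimal: Car 12→Route 6 (65 km), Car 106→Route 5 (201 km), Car 31→Route 1 (213 km), Car 27→Route 7 (146 km), Car 44→Route 2 (77 km) — total 65+201+213+146+77 = 702 km.
Row-greedy (each truck in turn takes its cheapest remaining route) gives 739 km, worse by 37.

Min total: 702 km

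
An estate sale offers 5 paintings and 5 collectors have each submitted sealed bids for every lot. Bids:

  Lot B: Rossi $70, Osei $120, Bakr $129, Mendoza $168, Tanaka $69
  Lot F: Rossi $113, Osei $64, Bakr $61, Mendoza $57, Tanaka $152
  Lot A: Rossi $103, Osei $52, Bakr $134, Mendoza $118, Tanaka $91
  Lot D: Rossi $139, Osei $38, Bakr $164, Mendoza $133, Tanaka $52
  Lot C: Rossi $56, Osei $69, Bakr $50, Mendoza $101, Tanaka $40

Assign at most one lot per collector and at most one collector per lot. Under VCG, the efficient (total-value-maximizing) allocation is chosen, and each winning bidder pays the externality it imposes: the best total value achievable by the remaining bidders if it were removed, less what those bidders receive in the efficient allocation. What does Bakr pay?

Efficient allocation: Rossi→Lot D ($139), Osei→Lot C ($69), Bakr→Lot A ($134), Mendoza→Lot B ($168), Tanaka→Lot F ($152); total welfare W = $662.
Bakr receives Lot A at value $134, so the others get W − 134 = $528.
Without Bakr: best allocation of the remaining 4 bidders over all 5 lots is Rossi→Lot D ($139), Osei→Lot B ($120), Mendoza→Lot A ($118), Tanaka→Lot F ($152), total $529.
VCG payment = (others' best without Bakr) − (others' welfare with Bakr) = 529 − 528 = $1.

Bakr pays $1.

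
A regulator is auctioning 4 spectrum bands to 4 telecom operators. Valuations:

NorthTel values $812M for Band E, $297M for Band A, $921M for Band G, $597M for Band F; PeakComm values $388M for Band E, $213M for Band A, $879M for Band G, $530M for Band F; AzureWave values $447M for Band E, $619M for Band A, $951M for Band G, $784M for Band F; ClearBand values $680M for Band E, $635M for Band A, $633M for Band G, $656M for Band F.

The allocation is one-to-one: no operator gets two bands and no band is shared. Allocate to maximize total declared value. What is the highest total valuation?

Maximum total: $3110M

Optimal: NorthTel→Band E ($812M), PeakComm→Band G ($879M), AzureWave→Band F ($784M), ClearBand→Band A ($635M) — total 812+879+784+635 = $3110M.
Row-greedy (each operator in turn takes its best remaining band) gives $2750M, worse by 360.
Next-best assignment: NorthTel→Band E, PeakComm→Band G, AzureWave→Band A, ClearBand→Band F = $2966M.
Checked against all permutations: $3110M is optimal.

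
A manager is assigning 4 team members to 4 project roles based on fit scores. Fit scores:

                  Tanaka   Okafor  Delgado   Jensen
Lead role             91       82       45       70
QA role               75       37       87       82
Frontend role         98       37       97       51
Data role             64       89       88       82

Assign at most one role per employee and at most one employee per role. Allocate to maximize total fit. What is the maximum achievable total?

Optimal: Tanaka→Lead role (91 pts), Okafor→Data role (89 pts), Delgado→Frontend role (97 pts), Jensen→QA role (82 pts) — total 91+89+97+82 = 359 pts.
Column-greedy (each role in turn goes to its best remaining employee) gives 318 pts, worse by 41.
Next-best assignment: Tanaka→Frontend role, Okafor→Lead role, Delgado→Data role, Jensen→QA role = 350 pts.
Every other assignment is strictly worse.

Max total: 359 pts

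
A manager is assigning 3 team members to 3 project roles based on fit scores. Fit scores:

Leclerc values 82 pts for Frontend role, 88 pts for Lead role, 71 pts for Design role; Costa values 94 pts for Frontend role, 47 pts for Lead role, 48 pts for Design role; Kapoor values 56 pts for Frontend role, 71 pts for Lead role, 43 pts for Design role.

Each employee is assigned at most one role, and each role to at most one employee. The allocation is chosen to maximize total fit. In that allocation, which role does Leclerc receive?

Treat this as an assignment problem: match each employee to one role.
Optimal: Leclerc→Design role (71 pts), Costa→Frontend role (94 pts), Kapoor→Lead role (71 pts) — total 71+94+71 = 236 pts.
Next-best assignment: Leclerc→Lead role, Costa→Frontend role, Kapoor→Design role = 225 pts.
Swapping Leclerc↔Costa (Leclerc→Frontend role 82 pts, Costa→Design role 48 pts) loses 35.
Checked against all permutations: 236 pts is optimal.
Leclerc's own top role is Lead role (88 pts), but forcing Leclerc→Lead role and reassigning the rest optimally gives only 225 pts — worse by 11.

Leclerc receives Design role.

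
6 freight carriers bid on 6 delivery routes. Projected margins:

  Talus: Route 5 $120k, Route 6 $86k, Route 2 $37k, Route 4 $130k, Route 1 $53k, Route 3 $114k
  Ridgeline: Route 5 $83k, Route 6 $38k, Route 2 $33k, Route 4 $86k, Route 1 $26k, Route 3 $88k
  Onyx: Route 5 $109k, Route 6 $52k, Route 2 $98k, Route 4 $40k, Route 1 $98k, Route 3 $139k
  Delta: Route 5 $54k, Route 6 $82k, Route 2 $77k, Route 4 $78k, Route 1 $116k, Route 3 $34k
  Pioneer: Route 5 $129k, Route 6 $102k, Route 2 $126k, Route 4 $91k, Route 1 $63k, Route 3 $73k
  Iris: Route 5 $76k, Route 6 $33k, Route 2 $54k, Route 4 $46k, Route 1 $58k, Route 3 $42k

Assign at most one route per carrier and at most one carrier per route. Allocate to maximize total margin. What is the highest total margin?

Optimal: Talus→Route 6 ($86k), Ridgeline→Route 4 ($86k), Onyx→Route 3 ($139k), Delta→Route 1 ($116k), Pioneer→Route 2 ($126k), Iris→Route 5 ($76k) — total 86+86+139+116+126+76 = $629k.
Max-entry greedy (repeatedly take the single best remaining cell) gives $606k, worse by 23.
Checked against all permutations: $629k is optimal.

Max total: $629k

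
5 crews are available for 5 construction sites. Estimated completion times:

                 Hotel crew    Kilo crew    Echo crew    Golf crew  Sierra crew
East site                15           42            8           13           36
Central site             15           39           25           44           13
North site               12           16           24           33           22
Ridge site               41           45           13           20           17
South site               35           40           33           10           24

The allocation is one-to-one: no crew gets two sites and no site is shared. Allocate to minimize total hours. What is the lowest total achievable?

Minimum total: 66 hours

Optimal: Hotel crew→Central site (15 hours), Kilo crew→North site (16 hours), Echo crew→East site (8 hours), Golf crew→South site (10 hours), Sierra crew→Ridge site (17 hours) — total 15+16+8+10+17 = 66 hours.
Column-greedy (each site in turn goes to its cheapest remaining crew) gives 93 hours, worse by 27.
Next-best assignment: Hotel crew→East site, Kilo crew→North site, Echo crew→Ridge site, Golf crew→South site, Sierra crew→Central site = 67 hours.
Swapping Echo crew↔Sierra crew (Echo crew→Ridge site 13 hours, Sierra crew→East site 36 hours) adds 24.
Every other assignment is strictly worse.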